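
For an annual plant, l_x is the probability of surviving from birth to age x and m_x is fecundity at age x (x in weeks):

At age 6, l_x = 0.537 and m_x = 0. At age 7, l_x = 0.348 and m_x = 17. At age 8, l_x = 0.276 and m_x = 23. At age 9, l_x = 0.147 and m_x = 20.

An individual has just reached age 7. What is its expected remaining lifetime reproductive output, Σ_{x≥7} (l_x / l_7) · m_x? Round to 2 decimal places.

l_7 = 0.348. Conditional survival from age 7 to x is l_x / l_7.
  x=7: (0.348/0.348) × 17 = 17.0000
  x=8: (0.276/0.348) × 23 = 18.2414
  x=9: (0.147/0.348) × 20 = 8.4483
Sum = 17.0000 + 18.2414 + 8.4483 = 43.6897

43.69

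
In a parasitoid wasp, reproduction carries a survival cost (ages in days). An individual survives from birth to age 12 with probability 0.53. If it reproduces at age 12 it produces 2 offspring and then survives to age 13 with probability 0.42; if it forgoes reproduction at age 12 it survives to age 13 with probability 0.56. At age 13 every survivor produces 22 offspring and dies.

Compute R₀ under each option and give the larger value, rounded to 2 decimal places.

6.53

breed at age 12: R₀ = 0.53 × (2 + 0.42 × 22) = 0.53 × 11.2400 = 5.9572
delay to age 13: R₀ = 0.53 × (0.56 × 22) = 0.53 × 12.3200 = 6.5296
Higher: delay to age 13 (6.5296).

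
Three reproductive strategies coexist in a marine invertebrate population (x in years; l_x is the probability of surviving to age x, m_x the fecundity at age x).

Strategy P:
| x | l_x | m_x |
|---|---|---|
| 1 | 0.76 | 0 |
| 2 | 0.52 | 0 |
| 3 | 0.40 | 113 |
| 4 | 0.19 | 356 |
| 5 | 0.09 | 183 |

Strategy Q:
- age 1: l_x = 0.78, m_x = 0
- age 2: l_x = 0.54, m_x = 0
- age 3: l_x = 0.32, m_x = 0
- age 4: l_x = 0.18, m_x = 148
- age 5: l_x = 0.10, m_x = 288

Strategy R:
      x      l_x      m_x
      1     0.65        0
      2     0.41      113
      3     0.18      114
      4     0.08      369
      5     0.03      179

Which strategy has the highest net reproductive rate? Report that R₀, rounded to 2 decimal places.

Strategy P: R₀ = 0.76×0 + 0.52×0 + 0.40×113 + 0.19×356 + 0.09×183 = 129.3100
Strategy Q: R₀ = 0.78×0 + 0.54×0 + 0.32×0 + 0.18×148 + 0.10×288 = 55.4400
Strategy R: R₀ = 0.65×0 + 0.41×113 + 0.18×114 + 0.08×369 + 0.03×179 = 101.7400
Highest R₀: strategy P with 129.3100.

129.31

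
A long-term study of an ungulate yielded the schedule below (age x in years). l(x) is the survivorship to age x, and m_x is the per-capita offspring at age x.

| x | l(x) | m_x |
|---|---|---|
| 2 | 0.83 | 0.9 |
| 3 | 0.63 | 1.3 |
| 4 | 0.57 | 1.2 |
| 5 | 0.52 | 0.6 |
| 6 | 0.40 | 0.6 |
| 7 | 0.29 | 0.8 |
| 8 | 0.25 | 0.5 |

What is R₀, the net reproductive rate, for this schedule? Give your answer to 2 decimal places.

3.16

R₀ = Σ l(x) m_x:
  age 2: 0.83 × 0.9 = 0.7470
  age 3: 0.63 × 1.3 = 0.8190
  age 4: 0.57 × 1.2 = 0.6840
  age 5: 0.52 × 0.6 = 0.3120
  age 6: 0.40 × 0.6 = 0.2400
  age 7: 0.29 × 0.8 = 0.2320
  age 8: 0.25 × 0.5 = 0.1250
R₀ = 0.7470 + 0.8190 + 0.6840 + 0.3120 + 0.2400 + 0.2320 + 0.1250 = 3.1590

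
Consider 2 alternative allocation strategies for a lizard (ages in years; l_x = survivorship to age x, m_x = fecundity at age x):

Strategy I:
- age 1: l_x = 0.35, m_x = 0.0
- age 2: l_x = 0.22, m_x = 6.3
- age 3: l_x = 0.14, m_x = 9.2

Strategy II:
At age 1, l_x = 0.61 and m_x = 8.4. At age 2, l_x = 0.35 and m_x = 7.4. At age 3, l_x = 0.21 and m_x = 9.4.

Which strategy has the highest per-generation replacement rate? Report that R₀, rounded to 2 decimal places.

9.69

Strategy I: R₀ = 0.35×0.0 + 0.22×6.3 + 0.14×9.2 = 2.6740
Strategy II: R₀ = 0.61×8.4 + 0.35×7.4 + 0.21×9.4 = 9.6880
Highest R₀: strategy II with 9.6880.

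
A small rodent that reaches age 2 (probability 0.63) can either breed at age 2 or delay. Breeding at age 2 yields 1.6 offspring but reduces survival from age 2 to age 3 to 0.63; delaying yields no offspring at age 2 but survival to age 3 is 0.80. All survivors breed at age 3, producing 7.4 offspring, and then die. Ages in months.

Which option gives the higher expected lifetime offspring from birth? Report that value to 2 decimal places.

3.95

breed at age 2: R₀ = 0.63 × (1.6 + 0.63 × 7.4) = 0.63 × 6.2620 = 3.9451
delay to age 3: R₀ = 0.63 × (0.80 × 7.4) = 0.63 × 5.9200 = 3.7296
Higher: breed at age 2 (3.9451).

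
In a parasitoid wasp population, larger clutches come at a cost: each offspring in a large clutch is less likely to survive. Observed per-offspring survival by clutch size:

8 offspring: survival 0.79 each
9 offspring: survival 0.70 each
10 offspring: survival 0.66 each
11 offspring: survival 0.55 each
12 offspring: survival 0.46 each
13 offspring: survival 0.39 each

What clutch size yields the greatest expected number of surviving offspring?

10

Expected surviving offspring = c × s(c):
  c=8: 8 × 0.79 = 6.320
  c=9: 9 × 0.70 = 6.300
  c=10: 10 × 0.66 = 6.600
  c=11: 11 × 0.55 = 6.050
  c=12: 12 × 0.46 = 5.520
  c=13: 13 × 0.39 = 5.070
Maximum at c = 10 (6.600 surviving offspring).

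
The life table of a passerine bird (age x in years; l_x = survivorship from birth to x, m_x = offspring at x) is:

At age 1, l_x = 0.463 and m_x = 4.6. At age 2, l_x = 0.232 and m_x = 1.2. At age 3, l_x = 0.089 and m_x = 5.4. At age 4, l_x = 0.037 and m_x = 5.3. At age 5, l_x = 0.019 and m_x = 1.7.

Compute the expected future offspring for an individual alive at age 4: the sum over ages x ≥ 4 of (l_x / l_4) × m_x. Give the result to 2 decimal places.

6.17

l_4 = 0.037. Conditional survival from age 4 to x is l_x / l_4.
  x=4: (0.037/0.037) × 5.3 = 5.3000
  x=5: (0.019/0.037) × 1.7 = 0.8730
Sum = 5.3000 + 0.8730 = 6.1730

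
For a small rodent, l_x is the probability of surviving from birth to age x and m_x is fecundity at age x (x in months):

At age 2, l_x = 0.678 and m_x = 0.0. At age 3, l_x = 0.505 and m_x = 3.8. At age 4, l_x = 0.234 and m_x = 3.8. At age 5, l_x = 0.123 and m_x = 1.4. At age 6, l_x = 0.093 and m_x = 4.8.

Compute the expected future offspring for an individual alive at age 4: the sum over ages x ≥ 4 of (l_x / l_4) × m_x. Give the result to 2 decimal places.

l_4 = 0.234. Conditional survival from age 4 to x is l_x / l_4.
  x=4: (0.234/0.234) × 3.8 = 3.8000
  x=5: (0.123/0.234) × 1.4 = 0.7359
  x=6: (0.093/0.234) × 4.8 = 1.9077
Sum = 3.8000 + 0.7359 + 1.9077 = 6.4436

6.44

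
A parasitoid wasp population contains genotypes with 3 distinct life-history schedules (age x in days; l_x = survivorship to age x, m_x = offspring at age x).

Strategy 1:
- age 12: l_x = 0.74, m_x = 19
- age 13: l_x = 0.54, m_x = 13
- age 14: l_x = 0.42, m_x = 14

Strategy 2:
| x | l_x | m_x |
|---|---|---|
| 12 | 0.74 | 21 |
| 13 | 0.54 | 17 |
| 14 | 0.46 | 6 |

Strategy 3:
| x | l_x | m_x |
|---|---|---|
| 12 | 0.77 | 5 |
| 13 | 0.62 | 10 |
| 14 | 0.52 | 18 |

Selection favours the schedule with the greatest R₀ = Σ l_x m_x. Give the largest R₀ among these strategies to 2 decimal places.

Strategy 1: R₀ = 0.74×19 + 0.54×13 + 0.42×14 = 26.9600
Strategy 2: R₀ = 0.74×21 + 0.54×17 + 0.46×6 = 27.4800
Strategy 3: R₀ = 0.77×5 + 0.62×10 + 0.52×18 = 19.4100
Highest R₀: strategy 2 with 27.4800.

27.48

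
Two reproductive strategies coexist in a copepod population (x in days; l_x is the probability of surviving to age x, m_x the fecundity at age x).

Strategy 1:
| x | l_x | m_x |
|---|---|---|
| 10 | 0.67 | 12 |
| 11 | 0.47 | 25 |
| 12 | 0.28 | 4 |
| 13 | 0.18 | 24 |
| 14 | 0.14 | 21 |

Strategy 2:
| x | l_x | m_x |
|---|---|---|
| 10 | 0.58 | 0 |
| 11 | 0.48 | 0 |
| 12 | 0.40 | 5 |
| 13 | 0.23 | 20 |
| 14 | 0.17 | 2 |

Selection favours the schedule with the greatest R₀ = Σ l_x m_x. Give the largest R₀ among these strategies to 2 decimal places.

28.17

Strategy 1: R₀ = 0.67×12 + 0.47×25 + 0.28×4 + 0.18×24 + 0.14×21 = 28.1700
Strategy 2: R₀ = 0.58×0 + 0.48×0 + 0.40×5 + 0.23×20 + 0.17×2 = 6.9400
Highest R₀: strategy 1 with 28.1700.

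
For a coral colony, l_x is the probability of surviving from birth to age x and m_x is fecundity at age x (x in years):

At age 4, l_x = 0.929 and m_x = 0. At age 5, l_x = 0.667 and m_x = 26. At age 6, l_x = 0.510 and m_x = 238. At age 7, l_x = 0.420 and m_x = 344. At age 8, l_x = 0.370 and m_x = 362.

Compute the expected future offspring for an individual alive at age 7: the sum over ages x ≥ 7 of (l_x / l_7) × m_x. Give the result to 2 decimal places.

l_7 = 0.420. Conditional survival from age 7 to x is l_x / l_7.
  x=7: (0.420/0.420) × 344 = 344.0000
  x=8: (0.370/0.420) × 362 = 318.9048
Sum = 344.0000 + 318.9048 = 662.9048

662.90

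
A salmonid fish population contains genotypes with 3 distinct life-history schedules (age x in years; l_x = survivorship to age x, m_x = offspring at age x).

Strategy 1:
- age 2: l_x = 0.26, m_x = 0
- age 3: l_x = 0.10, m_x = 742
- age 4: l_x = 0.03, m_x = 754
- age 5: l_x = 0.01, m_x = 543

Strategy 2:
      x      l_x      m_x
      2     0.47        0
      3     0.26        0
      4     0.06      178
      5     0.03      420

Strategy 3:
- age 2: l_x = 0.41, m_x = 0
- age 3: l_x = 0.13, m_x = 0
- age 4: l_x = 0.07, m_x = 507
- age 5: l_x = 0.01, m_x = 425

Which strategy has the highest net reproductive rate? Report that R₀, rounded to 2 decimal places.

Strategy 1: R₀ = 0.26×0 + 0.10×742 + 0.03×754 + 0.01×543 = 102.2500
Strategy 2: R₀ = 0.47×0 + 0.26×0 + 0.06×178 + 0.03×420 = 23.2800
Strategy 3: R₀ = 0.41×0 + 0.13×0 + 0.07×507 + 0.01×425 = 39.7400
Highest R₀: strategy 1 with 102.2500.

102.25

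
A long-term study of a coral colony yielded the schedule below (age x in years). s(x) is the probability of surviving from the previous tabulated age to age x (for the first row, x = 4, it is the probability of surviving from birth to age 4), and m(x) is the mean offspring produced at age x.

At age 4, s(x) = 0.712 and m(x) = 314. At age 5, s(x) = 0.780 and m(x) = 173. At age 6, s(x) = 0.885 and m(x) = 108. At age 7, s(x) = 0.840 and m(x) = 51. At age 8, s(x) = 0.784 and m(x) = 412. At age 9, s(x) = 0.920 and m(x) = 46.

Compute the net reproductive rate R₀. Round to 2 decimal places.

Survivorship from birth: l_x = s_4·s_5·…·s_x.
  l_4 = 0.71200
  l_5 = 0.55536
  l_6 = 0.49149
  l_7 = 0.41285
  l_8 = 0.32368
  l_9 = 0.29778
R₀ = Σ l_x m(x):
  age 4: 0.71200 × 314 = 223.5680
  age 5: 0.55536 × 173 = 96.0773
  age 6: 0.49149 × 108 = 53.0809
  age 7: 0.41285 × 51 = 21.0554
  age 8: 0.32368 × 412 = 133.3562
  age 9: 0.29778 × 46 = 13.6979
R₀ = 223.5680 + 96.0773 + 53.0809 + 21.0554 + 133.3562 + 13.6979 = 540.8356

540.84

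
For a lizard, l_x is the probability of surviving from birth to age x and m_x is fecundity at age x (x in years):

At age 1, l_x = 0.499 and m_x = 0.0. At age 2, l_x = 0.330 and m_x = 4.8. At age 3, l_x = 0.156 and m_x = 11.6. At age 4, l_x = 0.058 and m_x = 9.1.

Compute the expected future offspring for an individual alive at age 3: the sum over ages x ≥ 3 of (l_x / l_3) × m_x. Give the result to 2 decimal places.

l_3 = 0.156. Conditional survival from age 3 to x is l_x / l_3.
  x=3: (0.156/0.156) × 11.6 = 11.6000
  x=4: (0.058/0.156) × 9.1 = 3.3833
Sum = 11.6000 + 3.3833 = 14.9833

14.98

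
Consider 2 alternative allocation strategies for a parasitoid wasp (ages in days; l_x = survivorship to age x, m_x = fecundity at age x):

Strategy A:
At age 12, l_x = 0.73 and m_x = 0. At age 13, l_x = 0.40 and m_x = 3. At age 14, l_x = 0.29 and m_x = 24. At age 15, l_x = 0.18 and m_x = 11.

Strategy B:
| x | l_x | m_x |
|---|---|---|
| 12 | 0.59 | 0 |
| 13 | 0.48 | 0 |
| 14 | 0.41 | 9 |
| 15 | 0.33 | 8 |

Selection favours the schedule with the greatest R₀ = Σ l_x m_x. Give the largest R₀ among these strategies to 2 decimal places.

10.14

Strategy A: R₀ = 0.73×0 + 0.40×3 + 0.29×24 + 0.18×11 = 10.1400
Strategy B: R₀ = 0.59×0 + 0.48×0 + 0.41×9 + 0.33×8 = 6.3300
Highest R₀: strategy A with 10.1400.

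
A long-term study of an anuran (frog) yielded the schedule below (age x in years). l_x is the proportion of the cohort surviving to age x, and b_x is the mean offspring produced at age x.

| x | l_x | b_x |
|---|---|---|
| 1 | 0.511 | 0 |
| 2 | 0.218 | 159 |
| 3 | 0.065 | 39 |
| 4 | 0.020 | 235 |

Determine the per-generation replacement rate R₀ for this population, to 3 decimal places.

41.897

R₀ = Σ l_x b_x:
  age 1: 0.511 × 0 = 0.0000
  age 2: 0.218 × 159 = 34.6620
  age 3: 0.065 × 39 = 2.5350
  age 4: 0.020 × 235 = 4.7000
R₀ = 0.0000 + 34.6620 + 2.5350 + 4.7000 = 41.8970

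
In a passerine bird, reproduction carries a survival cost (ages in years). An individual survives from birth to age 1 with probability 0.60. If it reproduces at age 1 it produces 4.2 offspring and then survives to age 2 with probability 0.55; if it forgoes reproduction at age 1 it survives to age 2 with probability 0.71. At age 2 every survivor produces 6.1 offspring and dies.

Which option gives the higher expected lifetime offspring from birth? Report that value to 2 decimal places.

4.53

breed at age 1: R₀ = 0.60 × (4.2 + 0.55 × 6.1) = 0.60 × 7.5550 = 4.5330
delay to age 2: R₀ = 0.60 × (0.71 × 6.1) = 0.60 × 4.3310 = 2.5986
Higher: breed at age 1 (4.5330).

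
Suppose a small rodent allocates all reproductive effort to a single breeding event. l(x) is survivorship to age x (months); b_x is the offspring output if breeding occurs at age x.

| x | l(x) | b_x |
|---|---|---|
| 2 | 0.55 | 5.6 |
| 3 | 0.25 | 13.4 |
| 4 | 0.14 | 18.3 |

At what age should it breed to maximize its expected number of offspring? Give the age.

Expected offspring if breeding at age x = l(x) × b_x:
  age 2: 0.55 × 5.6 = 3.080
  age 3: 0.25 × 13.4 = 3.350
  age 4: 0.14 × 18.3 = 2.562
Maximum at age 3 (3.350).

3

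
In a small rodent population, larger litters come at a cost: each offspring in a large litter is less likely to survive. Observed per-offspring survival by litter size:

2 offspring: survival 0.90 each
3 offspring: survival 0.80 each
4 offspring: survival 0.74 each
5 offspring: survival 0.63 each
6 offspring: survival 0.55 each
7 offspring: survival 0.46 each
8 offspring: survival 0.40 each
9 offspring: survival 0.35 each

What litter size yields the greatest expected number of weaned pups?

6

Expected weaned pups = c × s(c):
  c=2: 2 × 0.90 = 1.800
  c=3: 3 × 0.80 = 2.400
  c=4: 4 × 0.74 = 2.960
  c=5: 5 × 0.63 = 3.150
  c=6: 6 × 0.55 = 3.300
  c=7: 7 × 0.46 = 3.220
  c=8: 8 × 0.40 = 3.200
  c=9: 9 × 0.35 = 3.150
Maximum at c = 6 (3.300 weaned pups).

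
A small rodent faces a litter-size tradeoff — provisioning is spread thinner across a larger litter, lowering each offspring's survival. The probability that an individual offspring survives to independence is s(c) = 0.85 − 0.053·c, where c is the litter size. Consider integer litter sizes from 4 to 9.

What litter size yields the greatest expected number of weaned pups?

Expected weaned pups = c × s(c):
  c=4: 4 × 0.638 = 2.552
  c=5: 5 × 0.585 = 2.925
  c=6: 6 × 0.532 = 3.192
  c=7: 7 × 0.479 = 3.353
  c=8: 8 × 0.426 = 3.408
  c=9: 9 × 0.373 = 3.357
Maximum at c = 8 (3.408 weaned pups).

8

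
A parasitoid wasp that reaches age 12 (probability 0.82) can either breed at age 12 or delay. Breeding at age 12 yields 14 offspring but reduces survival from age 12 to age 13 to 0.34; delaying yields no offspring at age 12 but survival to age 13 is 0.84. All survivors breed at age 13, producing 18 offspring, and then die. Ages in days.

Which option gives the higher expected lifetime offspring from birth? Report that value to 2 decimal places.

breed at age 12: R₀ = 0.82 × (14 + 0.34 × 18) = 0.82 × 20.1200 = 16.4984
delay to age 13: R₀ = 0.82 × (0.84 × 18) = 0.82 × 15.1200 = 12.3984
Higher: breed at age 12 (16.4984).

16.50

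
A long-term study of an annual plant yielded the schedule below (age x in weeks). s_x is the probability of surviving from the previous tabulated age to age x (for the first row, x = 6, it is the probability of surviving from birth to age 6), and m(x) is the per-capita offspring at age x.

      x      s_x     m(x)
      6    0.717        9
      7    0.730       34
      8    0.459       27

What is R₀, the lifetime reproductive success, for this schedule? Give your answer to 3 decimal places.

Survivorship from birth: l_x = s_6·s_7·…·s_x.
  l_6 = 0.71700
  l_7 = 0.52341
  l_8 = 0.24025
R₀ = Σ l_x m(x):
  age 6: 0.71700 × 9 = 6.4530
  age 7: 0.52341 × 34 = 17.7959
  age 8: 0.24025 × 27 = 6.4867
R₀ = 6.4530 + 17.7959 + 6.4867 = 30.7357

30.736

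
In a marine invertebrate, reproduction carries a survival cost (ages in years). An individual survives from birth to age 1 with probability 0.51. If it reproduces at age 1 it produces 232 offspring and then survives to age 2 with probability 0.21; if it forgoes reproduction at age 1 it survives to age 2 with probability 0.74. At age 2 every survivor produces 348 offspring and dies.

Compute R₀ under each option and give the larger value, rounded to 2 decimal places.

155.59

breed at age 1: R₀ = 0.51 × (232 + 0.21 × 348) = 0.51 × 305.0800 = 155.5908
delay to age 2: R₀ = 0.51 × (0.74 × 348) = 0.51 × 257.5200 = 131.3352
Higher: breed at age 1 (155.5908).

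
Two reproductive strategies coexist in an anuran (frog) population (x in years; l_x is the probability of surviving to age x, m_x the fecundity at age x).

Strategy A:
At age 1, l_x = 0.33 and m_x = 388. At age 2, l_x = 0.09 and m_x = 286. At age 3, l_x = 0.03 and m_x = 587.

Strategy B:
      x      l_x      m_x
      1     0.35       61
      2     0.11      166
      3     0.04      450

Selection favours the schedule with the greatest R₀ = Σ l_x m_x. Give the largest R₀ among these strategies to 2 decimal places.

Strategy A: R₀ = 0.33×388 + 0.09×286 + 0.03×587 = 171.3900
Strategy B: R₀ = 0.35×61 + 0.11×166 + 0.04×450 = 57.6100
Highest R₀: strategy A with 171.3900.

171.39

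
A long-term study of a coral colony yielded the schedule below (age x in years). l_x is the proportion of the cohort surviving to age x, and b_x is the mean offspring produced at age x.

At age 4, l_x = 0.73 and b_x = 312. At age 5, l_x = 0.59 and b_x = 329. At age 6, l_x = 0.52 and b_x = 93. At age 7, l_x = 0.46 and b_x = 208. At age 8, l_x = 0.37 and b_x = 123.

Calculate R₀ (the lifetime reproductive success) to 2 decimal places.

611.42

R₀ = Σ l_x b_x:
  age 4: 0.73 × 312 = 227.7600
  age 5: 0.59 × 329 = 194.1100
  age 6: 0.52 × 93 = 48.3600
  age 7: 0.46 × 208 = 95.6800
  age 8: 0.37 × 123 = 45.5100
R₀ = 227.7600 + 194.1100 + 48.3600 + 95.6800 + 45.5100 = 611.4200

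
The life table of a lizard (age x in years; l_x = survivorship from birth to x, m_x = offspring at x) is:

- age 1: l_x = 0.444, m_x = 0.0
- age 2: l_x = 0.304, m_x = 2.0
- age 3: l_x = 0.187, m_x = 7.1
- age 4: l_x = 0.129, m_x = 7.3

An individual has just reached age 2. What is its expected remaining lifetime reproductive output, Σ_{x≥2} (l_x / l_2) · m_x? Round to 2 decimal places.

9.47

l_2 = 0.304. Conditional survival from age 2 to x is l_x / l_2.
  x=2: (0.304/0.304) × 2.0 = 2.0000
  x=3: (0.187/0.304) × 7.1 = 4.3674
  x=4: (0.129/0.304) × 7.3 = 3.0977
Sum = 2.0000 + 4.3674 + 3.0977 = 9.4651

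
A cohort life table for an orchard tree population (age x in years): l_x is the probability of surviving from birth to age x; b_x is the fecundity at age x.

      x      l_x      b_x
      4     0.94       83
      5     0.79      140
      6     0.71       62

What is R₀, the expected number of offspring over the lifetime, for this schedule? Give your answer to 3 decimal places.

R₀ = Σ l_x b_x:
  age 4: 0.94 × 83 = 78.0200
  age 5: 0.79 × 140 = 110.6000
  age 6: 0.71 × 62 = 44.0200
R₀ = 78.0200 + 110.6000 + 44.0200 = 232.6400

232.640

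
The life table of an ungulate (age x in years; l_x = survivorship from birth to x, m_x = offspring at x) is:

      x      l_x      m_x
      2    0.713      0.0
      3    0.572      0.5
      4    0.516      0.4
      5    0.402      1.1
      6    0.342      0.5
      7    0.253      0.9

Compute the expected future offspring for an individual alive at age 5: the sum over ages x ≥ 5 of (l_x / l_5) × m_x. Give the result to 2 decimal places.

l_5 = 0.402. Conditional survival from age 5 to x is l_x / l_5.
  x=5: (0.402/0.402) × 1.1 = 1.1000
  x=6: (0.342/0.402) × 0.5 = 0.4254
  x=7: (0.253/0.402) × 0.9 = 0.5664
Sum = 1.1000 + 0.4254 + 0.5664 = 2.0918

2.09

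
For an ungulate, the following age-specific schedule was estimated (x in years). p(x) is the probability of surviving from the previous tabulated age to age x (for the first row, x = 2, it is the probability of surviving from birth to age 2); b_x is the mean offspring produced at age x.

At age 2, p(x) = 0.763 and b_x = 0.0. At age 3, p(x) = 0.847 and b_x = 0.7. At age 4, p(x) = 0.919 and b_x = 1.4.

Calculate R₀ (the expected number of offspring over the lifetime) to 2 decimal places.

1.28

Survivorship from birth: l_x = p_2·p_3·…·p_x.
  l_2 = 0.76300
  l_3 = 0.64626
  l_4 = 0.59391
R₀ = Σ l_x b_x:
  age 2: 0.76300 × 0.0 = 0.0000
  age 3: 0.64626 × 0.7 = 0.4524
  age 4: 0.59391 × 1.4 = 0.8315
R₀ = 0.0000 + 0.4524 + 0.8315 = 1.2839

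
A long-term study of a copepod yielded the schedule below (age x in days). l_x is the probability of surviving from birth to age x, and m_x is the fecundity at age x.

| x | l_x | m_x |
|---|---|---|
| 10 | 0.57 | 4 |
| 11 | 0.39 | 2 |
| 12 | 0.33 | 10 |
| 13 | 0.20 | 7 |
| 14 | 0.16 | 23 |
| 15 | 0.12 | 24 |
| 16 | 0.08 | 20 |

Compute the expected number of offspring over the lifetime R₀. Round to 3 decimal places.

R₀ = Σ l_x m_x:
  age 10: 0.57 × 4 = 2.2800
  age 11: 0.39 × 2 = 0.7800
  age 12: 0.33 × 10 = 3.3000
  age 13: 0.20 × 7 = 1.4000
  age 14: 0.16 × 23 = 3.6800
  age 15: 0.12 × 24 = 2.8800
  age 16: 0.08 × 20 = 1.6000
R₀ = 2.2800 + 0.7800 + 3.3000 + 1.4000 + 3.6800 + 2.8800 + 1.6000 = 15.9200

15.920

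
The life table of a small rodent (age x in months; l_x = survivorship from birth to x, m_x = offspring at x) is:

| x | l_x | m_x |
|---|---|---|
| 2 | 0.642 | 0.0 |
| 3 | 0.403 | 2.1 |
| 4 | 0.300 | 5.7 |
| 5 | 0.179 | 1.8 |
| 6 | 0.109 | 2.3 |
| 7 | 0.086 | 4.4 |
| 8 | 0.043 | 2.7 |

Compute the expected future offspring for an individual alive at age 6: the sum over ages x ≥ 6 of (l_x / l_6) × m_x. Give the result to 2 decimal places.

l_6 = 0.109. Conditional survival from age 6 to x is l_x / l_6.
  x=6: (0.109/0.109) × 2.3 = 2.3000
  x=7: (0.086/0.109) × 4.4 = 3.4716
  x=8: (0.043/0.109) × 2.7 = 1.0651
Sum = 2.3000 + 3.4716 + 1.0651 = 6.8367

6.84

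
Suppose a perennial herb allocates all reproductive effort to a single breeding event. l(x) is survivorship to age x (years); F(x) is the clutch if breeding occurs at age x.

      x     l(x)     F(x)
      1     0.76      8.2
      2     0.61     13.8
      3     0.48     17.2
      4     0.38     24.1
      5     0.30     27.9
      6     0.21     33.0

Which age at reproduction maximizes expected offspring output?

4

Expected offspring if breeding at age x = l(x) × F(x):
  age 1: 0.76 × 8.2 = 6.232
  age 2: 0.61 × 13.8 = 8.418
  age 3: 0.48 × 17.2 = 8.256
  age 4: 0.38 × 24.1 = 9.158
  age 5: 0.30 × 27.9 = 8.370
  age 6: 0.21 × 33.0 = 6.930
Maximum at age 4 (9.158).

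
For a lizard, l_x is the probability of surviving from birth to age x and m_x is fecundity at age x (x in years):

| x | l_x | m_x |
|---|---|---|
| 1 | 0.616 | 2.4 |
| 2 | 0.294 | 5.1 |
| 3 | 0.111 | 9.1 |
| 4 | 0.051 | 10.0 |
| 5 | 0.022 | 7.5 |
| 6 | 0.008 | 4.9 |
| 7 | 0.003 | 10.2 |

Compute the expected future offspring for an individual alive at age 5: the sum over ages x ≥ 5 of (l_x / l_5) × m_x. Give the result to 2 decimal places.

l_5 = 0.022. Conditional survival from age 5 to x is l_x / l_5.
  x=5: (0.022/0.022) × 7.5 = 7.5000
  x=6: (0.008/0.022) × 4.9 = 1.7818
  x=7: (0.003/0.022) × 10.2 = 1.3909
Sum = 7.5000 + 1.7818 + 1.3909 = 10.6727

10.67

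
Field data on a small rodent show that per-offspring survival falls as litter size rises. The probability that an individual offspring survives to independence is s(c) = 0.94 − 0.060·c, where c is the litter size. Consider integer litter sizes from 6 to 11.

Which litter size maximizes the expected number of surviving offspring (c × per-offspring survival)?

Expected surviving offspring = c × s(c):
  c=6: 6 × 0.580 = 3.480
  c=7: 7 × 0.520 = 3.640
  c=8: 8 × 0.460 = 3.680
  c=9: 9 × 0.400 = 3.600
  c=10: 10 × 0.340 = 3.400
  c=11: 11 × 0.280 = 3.080
Maximum at c = 8 (3.680 surviving offspring).

8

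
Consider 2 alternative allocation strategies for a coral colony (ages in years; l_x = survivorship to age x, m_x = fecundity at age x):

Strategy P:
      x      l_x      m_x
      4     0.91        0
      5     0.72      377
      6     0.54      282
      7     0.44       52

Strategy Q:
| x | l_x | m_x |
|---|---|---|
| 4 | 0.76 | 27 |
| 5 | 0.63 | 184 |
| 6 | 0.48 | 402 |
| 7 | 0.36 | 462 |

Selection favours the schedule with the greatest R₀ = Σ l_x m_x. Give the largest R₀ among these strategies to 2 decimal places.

Strategy P: R₀ = 0.91×0 + 0.72×377 + 0.54×282 + 0.44×52 = 446.6000
Strategy Q: R₀ = 0.76×27 + 0.63×184 + 0.48×402 + 0.36×462 = 495.7200
Highest R₀: strategy Q with 495.7200.

495.72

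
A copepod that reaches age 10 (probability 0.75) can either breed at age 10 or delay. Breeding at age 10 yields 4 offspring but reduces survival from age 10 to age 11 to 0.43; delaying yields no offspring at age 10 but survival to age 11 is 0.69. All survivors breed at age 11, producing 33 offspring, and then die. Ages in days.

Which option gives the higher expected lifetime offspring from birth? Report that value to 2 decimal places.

17.08

breed at age 10: R₀ = 0.75 × (4 + 0.43 × 33) = 0.75 × 18.1900 = 13.6425
delay to age 11: R₀ = 0.75 × (0.69 × 33) = 0.75 × 22.7700 = 17.0775
Higher: delay to age 11 (17.0775).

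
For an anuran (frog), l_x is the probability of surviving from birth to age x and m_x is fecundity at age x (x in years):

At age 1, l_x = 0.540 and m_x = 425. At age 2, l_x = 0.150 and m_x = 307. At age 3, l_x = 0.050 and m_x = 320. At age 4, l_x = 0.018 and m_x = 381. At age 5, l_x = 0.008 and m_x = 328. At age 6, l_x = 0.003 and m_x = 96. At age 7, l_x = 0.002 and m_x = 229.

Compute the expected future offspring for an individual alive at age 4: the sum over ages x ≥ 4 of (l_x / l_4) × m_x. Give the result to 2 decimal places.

568.22

l_4 = 0.018. Conditional survival from age 4 to x is l_x / l_4.
  x=4: (0.018/0.018) × 381 = 381.0000
  x=5: (0.008/0.018) × 328 = 145.7778
  x=6: (0.003/0.018) × 96 = 16.0000
  x=7: (0.002/0.018) × 229 = 25.4444
Sum = 381.0000 + 145.7778 + 16.0000 + 25.4444 = 568.2222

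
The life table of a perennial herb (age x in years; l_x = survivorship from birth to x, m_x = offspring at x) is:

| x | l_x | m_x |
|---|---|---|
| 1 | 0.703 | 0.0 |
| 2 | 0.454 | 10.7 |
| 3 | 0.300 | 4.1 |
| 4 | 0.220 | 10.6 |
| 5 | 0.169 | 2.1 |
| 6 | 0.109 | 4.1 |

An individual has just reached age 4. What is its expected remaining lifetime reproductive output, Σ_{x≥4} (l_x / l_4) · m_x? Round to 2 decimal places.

14.24

l_4 = 0.220. Conditional survival from age 4 to x is l_x / l_4.
  x=4: (0.220/0.220) × 10.6 = 10.6000
  x=5: (0.169/0.220) × 2.1 = 1.6132
  x=6: (0.109/0.220) × 4.1 = 2.0314
Sum = 10.6000 + 1.6132 + 2.0314 = 14.2445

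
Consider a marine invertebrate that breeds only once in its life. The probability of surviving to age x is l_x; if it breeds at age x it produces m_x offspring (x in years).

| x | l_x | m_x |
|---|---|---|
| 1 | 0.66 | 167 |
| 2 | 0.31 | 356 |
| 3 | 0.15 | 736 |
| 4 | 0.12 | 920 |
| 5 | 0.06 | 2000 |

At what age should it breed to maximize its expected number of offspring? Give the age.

5

Expected offspring if breeding at age x = l_x × m_x:
  age 1: 0.66 × 167 = 110.220
  age 2: 0.31 × 356 = 110.360
  age 3: 0.15 × 736 = 110.400
  age 4: 0.12 × 920 = 110.400
  age 5: 0.06 × 2000 = 120.000
Maximum at age 5 (120.000).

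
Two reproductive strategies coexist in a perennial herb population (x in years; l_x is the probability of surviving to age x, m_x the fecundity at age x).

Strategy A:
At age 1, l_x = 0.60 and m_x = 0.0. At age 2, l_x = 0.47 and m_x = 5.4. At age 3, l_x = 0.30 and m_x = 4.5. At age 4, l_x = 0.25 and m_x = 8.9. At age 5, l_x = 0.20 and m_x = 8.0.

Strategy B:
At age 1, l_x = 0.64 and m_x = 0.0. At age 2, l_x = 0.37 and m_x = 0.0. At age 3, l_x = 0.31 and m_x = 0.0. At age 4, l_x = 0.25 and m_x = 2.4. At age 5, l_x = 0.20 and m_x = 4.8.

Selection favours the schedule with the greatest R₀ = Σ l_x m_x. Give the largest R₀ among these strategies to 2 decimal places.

Strategy A: R₀ = 0.60×0.0 + 0.47×5.4 + 0.30×4.5 + 0.25×8.9 + 0.20×8.0 = 7.7130
Strategy B: R₀ = 0.64×0.0 + 0.37×0.0 + 0.31×0.0 + 0.25×2.4 + 0.20×4.8 = 1.5600
Highest R₀: strategy A with 7.7130.

7.71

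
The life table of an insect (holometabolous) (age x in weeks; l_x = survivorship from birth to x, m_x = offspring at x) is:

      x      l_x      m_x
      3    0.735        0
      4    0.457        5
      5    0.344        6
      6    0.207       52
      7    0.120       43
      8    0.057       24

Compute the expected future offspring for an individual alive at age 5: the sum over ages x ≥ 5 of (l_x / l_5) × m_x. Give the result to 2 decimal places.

56.27

l_5 = 0.344. Conditional survival from age 5 to x is l_x / l_5.
  x=5: (0.344/0.344) × 6 = 6.0000
  x=6: (0.207/0.344) × 52 = 31.2907
  x=7: (0.120/0.344) × 43 = 15.0000
  x=8: (0.057/0.344) × 24 = 3.9767
Sum = 6.0000 + 31.2907 + 15.0000 + 3.9767 = 56.2674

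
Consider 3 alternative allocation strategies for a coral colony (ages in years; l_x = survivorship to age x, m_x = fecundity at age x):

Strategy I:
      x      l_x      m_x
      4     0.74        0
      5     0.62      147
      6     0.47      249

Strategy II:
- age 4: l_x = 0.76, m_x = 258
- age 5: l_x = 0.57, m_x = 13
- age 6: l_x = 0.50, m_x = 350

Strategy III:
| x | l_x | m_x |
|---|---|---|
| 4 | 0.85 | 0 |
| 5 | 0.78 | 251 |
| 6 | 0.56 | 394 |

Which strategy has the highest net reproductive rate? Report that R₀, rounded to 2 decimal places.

Strategy I: R₀ = 0.74×0 + 0.62×147 + 0.47×249 = 208.1700
Strategy II: R₀ = 0.76×258 + 0.57×13 + 0.50×350 = 378.4900
Strategy III: R₀ = 0.85×0 + 0.78×251 + 0.56×394 = 416.4200
Highest R₀: strategy III with 416.4200.

416.42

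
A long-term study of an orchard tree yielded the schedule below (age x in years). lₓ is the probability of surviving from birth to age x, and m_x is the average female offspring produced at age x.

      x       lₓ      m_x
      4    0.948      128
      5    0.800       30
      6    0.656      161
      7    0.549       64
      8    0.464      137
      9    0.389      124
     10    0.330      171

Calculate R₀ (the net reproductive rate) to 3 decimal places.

454.330

R₀ = Σ lₓ m_x:
  age 4: 0.948 × 128 = 121.3440
  age 5: 0.800 × 30 = 24.0000
  age 6: 0.656 × 161 = 105.6160
  age 7: 0.549 × 64 = 35.1360
  age 8: 0.464 × 137 = 63.5680
  age 9: 0.389 × 124 = 48.2360
  age 10: 0.330 × 171 = 56.4300
R₀ = 121.3440 + 24.0000 + 105.6160 + 35.1360 + 63.5680 + 48.2360 + 56.4300 = 454.3300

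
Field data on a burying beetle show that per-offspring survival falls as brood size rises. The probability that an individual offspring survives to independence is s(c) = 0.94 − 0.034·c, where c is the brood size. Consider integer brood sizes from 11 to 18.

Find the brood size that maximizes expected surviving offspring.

14

Expected surviving offspring = c × s(c):
  c=11: 11 × 0.566 = 6.226
  c=12: 12 × 0.532 = 6.384
  c=13: 13 × 0.498 = 6.474
  c=14: 14 × 0.464 = 6.496
  c=15: 15 × 0.430 = 6.450
  c=16: 16 × 0.396 = 6.336
  c=17: 17 × 0.362 = 6.154
  c=18: 18 × 0.328 = 5.904
Maximum at c = 14 (6.496 surviving offspring).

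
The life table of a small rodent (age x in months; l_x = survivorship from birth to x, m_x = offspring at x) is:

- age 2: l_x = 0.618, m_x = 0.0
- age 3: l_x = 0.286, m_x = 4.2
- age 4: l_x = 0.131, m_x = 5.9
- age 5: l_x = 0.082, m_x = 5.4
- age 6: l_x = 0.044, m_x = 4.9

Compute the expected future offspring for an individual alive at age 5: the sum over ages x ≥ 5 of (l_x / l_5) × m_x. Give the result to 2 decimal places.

8.03

l_5 = 0.082. Conditional survival from age 5 to x is l_x / l_5.
  x=5: (0.082/0.082) × 5.4 = 5.4000
  x=6: (0.044/0.082) × 4.9 = 2.6293
Sum = 5.4000 + 2.6293 = 8.0293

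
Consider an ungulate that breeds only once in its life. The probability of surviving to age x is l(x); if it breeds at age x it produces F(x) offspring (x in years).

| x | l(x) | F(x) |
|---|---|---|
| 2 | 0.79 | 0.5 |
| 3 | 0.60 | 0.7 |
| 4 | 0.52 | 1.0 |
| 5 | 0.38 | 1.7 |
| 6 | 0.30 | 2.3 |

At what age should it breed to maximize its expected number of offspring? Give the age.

6

Expected offspring if breeding at age x = l(x) × F(x):
  age 2: 0.79 × 0.5 = 0.395
  age 3: 0.60 × 0.7 = 0.420
  age 4: 0.52 × 1.0 = 0.520
  age 5: 0.38 × 1.7 = 0.646
  age 6: 0.30 × 2.3 = 0.690
Maximum at age 6 (0.690).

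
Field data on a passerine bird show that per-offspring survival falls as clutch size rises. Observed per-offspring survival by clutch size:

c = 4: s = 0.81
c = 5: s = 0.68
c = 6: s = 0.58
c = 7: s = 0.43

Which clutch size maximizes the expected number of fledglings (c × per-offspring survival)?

6

Expected fledglings = c × s(c):
  c=4: 4 × 0.81 = 3.240
  c=5: 5 × 0.68 = 3.400
  c=6: 6 × 0.58 = 3.480
  c=7: 7 × 0.43 = 3.010
Maximum at c = 6 (3.480 fledglings).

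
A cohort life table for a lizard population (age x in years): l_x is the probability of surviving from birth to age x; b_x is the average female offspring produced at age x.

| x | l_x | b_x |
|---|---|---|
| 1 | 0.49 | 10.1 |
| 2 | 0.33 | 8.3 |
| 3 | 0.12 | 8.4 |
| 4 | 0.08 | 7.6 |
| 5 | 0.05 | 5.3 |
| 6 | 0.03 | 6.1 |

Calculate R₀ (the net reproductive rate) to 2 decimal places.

9.75

R₀ = Σ l_x b_x:
  age 1: 0.49 × 10.1 = 4.9490
  age 2: 0.33 × 8.3 = 2.7390
  age 3: 0.12 × 8.4 = 1.0080
  age 4: 0.08 × 7.6 = 0.6080
  age 5: 0.05 × 5.3 = 0.2650
  age 6: 0.03 × 6.1 = 0.1830
R₀ = 4.9490 + 2.7390 + 1.0080 + 0.6080 + 0.2650 + 0.1830 = 9.7520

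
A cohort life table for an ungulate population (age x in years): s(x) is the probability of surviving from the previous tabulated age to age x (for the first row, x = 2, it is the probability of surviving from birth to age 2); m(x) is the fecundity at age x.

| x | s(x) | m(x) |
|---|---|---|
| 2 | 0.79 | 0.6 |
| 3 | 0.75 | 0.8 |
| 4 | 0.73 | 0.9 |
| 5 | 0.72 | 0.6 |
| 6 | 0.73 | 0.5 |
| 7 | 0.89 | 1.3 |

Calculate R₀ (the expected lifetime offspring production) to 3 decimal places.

1.901

Survivorship from birth: l_x = s_2·s_3·…·s_x.
  l_2 = 0.79000
  l_3 = 0.59250
  l_4 = 0.43252
  l_5 = 0.31142
  l_6 = 0.22734
  l_7 = 0.20233
R₀ = Σ l_x m(x):
  age 2: 0.79000 × 0.6 = 0.4740
  age 3: 0.59250 × 0.8 = 0.4740
  age 4: 0.43252 × 0.9 = 0.3893
  age 5: 0.31142 × 0.6 = 0.1869
  age 6: 0.22734 × 0.5 = 0.1137
  age 7: 0.20233 × 1.3 = 0.2630
R₀ = 0.4740 + 0.4740 + 0.3893 + 0.1869 + 0.1137 + 0.2630 = 1.9008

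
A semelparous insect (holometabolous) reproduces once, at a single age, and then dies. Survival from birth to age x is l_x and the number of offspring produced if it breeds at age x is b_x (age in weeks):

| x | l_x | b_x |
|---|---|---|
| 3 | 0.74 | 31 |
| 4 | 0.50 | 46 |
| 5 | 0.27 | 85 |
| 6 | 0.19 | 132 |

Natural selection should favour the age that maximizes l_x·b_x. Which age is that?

6

Expected offspring if breeding at age x = l_x × b_x:
  age 3: 0.74 × 31 = 22.940
  age 4: 0.50 × 46 = 23.000
  age 5: 0.27 × 85 = 22.950
  age 6: 0.19 × 132 = 25.080
Maximum at age 6 (25.080).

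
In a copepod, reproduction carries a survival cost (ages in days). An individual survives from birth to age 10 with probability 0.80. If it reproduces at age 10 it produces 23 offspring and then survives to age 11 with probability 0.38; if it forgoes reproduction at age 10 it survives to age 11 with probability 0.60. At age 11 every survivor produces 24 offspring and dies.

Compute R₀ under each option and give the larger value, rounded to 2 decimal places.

25.70

breed at age 10: R₀ = 0.80 × (23 + 0.38 × 24) = 0.80 × 32.1200 = 25.6960
delay to age 11: R₀ = 0.80 × (0.60 × 24) = 0.80 × 14.4000 = 11.5200
Higher: breed at age 10 (25.6960).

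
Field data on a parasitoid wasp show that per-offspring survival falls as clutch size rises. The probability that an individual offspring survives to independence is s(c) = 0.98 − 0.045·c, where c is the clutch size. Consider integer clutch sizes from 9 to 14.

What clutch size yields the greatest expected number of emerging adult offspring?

Expected emerging adult offspring = c × s(c):
  c=9: 9 × 0.575 = 5.175
  c=10: 10 × 0.530 = 5.300
  c=11: 11 × 0.485 = 5.335
  c=12: 12 × 0.440 = 5.280
  c=13: 13 × 0.395 = 5.135
  c=14: 14 × 0.350 = 4.900
Maximum at c = 11 (5.335 emerging adult offspring).

11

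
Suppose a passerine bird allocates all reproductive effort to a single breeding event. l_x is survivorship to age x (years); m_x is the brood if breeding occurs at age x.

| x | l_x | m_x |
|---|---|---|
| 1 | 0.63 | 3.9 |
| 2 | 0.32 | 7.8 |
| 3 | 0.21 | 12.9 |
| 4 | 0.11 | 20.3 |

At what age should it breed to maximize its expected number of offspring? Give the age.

3

Expected offspring if breeding at age x = l_x × m_x:
  age 1: 0.63 × 3.9 = 2.457
  age 2: 0.32 × 7.8 = 2.496
  age 3: 0.21 × 12.9 = 2.709
  age 4: 0.11 × 20.3 = 2.233
Maximum at age 3 (2.709).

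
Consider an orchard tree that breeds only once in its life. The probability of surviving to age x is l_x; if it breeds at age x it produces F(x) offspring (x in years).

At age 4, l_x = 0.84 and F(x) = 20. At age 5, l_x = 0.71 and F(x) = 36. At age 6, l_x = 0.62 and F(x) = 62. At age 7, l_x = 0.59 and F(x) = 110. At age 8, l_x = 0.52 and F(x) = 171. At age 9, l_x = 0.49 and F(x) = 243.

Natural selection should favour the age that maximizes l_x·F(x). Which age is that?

Expected offspring if breeding at age x = l_x × F(x):
  age 4: 0.84 × 20 = 16.800
  age 5: 0.71 × 36 = 25.560
  age 6: 0.62 × 62 = 38.440
  age 7: 0.59 × 110 = 64.900
  age 8: 0.52 × 171 = 88.920
  age 9: 0.49 × 243 = 119.070
Maximum at age 9 (119.070).

9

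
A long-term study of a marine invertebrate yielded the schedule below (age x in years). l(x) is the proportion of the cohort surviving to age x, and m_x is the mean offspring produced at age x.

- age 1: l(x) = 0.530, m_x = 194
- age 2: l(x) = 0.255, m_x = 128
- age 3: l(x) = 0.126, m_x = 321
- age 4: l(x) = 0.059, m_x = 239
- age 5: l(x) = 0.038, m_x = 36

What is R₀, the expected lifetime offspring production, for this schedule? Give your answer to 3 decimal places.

191.375

R₀ = Σ l(x) m_x:
  age 1: 0.530 × 194 = 102.8200
  age 2: 0.255 × 128 = 32.6400
  age 3: 0.126 × 321 = 40.4460
  age 4: 0.059 × 239 = 14.1010
  age 5: 0.038 × 36 = 1.3680
R₀ = 102.8200 + 32.6400 + 40.4460 + 14.1010 + 1.3680 = 191.3750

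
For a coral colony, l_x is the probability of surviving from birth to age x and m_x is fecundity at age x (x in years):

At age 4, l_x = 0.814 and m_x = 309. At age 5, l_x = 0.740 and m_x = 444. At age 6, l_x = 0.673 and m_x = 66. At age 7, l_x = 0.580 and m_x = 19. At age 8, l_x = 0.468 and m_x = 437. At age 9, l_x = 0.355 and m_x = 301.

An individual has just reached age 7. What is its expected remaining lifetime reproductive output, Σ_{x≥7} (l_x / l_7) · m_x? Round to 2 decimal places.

l_7 = 0.580. Conditional survival from age 7 to x is l_x / l_7.
  x=7: (0.580/0.580) × 19 = 19.0000
  x=8: (0.468/0.580) × 437 = 352.6138
  x=9: (0.355/0.580) × 301 = 184.2328
Sum = 19.0000 + 352.6138 + 184.2328 = 555.8466

555.85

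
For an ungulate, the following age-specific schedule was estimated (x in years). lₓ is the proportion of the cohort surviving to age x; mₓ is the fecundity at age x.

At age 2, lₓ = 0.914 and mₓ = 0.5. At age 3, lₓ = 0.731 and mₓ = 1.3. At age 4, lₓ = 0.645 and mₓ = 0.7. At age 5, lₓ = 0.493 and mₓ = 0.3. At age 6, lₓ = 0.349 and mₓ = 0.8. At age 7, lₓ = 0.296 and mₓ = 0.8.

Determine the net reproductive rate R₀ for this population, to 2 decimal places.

2.52

R₀ = Σ lₓ mₓ:
  age 2: 0.914 × 0.5 = 0.4570
  age 3: 0.731 × 1.3 = 0.9503
  age 4: 0.645 × 0.7 = 0.4515
  age 5: 0.493 × 0.3 = 0.1479
  age 6: 0.349 × 0.8 = 0.2792
  age 7: 0.296 × 0.8 = 0.2368
R₀ = 0.4570 + 0.9503 + 0.4515 + 0.1479 + 0.2792 + 0.2368 = 2.5227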